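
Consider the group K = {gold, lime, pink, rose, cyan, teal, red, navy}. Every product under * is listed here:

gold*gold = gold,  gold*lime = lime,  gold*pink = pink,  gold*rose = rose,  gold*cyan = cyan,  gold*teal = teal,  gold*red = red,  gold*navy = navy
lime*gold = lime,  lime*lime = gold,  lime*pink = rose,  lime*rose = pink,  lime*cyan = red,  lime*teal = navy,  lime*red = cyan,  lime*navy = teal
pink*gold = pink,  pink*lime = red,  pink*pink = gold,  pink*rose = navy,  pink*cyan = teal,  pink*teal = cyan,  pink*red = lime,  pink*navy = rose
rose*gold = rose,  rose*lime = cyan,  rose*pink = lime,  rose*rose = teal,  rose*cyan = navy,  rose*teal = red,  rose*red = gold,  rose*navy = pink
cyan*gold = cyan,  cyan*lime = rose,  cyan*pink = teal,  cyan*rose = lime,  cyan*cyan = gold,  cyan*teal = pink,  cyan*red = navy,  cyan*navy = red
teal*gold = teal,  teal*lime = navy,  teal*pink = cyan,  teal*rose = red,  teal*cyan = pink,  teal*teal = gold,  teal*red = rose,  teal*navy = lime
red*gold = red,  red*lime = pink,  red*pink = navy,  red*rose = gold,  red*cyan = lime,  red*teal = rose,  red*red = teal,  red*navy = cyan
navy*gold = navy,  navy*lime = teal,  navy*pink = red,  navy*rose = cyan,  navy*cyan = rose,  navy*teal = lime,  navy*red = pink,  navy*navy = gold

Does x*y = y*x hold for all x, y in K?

No

red*cyan = lime but cyan*red = navy.
Since red and cyan do not commute, K is not abelian.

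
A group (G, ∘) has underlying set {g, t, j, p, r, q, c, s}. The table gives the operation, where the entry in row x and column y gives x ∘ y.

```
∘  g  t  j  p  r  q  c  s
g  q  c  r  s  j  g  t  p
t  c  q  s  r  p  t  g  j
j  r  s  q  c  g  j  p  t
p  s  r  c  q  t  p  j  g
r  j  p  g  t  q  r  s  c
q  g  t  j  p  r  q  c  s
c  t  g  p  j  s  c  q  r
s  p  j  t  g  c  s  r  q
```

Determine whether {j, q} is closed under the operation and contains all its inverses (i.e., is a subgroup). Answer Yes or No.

{j, q} contains the identity q.
Checking products: every product of two elements of {j, q} (read from the table) lies in {j, q}, so the set is closed.
In a finite group, a nonempty closed subset is a subgroup. So {j, q} ≤ G.

Yes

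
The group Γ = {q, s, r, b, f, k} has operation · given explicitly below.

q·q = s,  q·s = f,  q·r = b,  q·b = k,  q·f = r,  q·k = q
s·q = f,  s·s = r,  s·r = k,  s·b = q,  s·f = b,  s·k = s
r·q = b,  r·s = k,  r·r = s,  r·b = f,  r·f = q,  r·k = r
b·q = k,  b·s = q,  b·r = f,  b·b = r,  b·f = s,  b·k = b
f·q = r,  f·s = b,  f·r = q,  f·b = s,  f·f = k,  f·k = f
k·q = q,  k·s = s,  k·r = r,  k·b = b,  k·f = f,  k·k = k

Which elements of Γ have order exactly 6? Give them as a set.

Identity is k. Compute the order of each non-identity element by repeated multiplication:
  q: q → s → f → r → b → k  (order 6)
  s: s → r → k  (order 3)
  r: r → s → k  (order 3)
  b: b → r → f → s → q → k  (order 6)
  f: f → k  (order 2)
Elements of order 6: {b, q}.

{b, q}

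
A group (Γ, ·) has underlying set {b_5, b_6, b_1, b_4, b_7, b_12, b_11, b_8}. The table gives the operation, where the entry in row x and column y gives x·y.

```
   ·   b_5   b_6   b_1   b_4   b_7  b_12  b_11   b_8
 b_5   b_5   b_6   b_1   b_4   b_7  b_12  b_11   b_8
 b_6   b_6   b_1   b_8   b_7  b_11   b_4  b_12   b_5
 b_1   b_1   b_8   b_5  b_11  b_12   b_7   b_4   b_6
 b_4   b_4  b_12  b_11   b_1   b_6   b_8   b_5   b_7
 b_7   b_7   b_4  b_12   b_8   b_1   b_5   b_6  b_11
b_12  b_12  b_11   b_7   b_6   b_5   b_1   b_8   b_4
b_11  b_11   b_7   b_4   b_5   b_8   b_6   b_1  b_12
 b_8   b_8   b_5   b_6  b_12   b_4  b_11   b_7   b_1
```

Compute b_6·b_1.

b_8

Read row b_6, column b_1: b_6·b_1 = b_8.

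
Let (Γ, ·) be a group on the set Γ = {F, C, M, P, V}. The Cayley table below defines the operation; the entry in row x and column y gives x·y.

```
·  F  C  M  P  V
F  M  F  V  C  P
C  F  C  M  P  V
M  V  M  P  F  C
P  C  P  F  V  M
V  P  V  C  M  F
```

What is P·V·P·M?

P·V = M
M·P = F
F·M = V
(Structurally, Γ here is isomorphic to the cyclic group Z_5.)

V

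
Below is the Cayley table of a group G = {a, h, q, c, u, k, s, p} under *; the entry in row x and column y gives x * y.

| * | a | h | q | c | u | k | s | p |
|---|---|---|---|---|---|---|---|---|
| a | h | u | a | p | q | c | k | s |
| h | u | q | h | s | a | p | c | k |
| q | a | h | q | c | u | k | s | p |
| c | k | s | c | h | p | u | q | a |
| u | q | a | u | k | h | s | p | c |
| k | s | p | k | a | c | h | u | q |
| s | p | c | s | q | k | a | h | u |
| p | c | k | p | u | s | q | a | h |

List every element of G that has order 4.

Identity is q. Compute the order of each non-identity element by repeated multiplication:
  a: a → h → u → q  (order 4)
  h: h → q  (order 2)
  c: c → h → s → q  (order 4)
  u: u → h → a → q  (order 4)
  k: k → h → p → q  (order 4)
  s: s → h → c → q  (order 4)
  p: p → h → k → q  (order 4)
Elements of order 4: {a, c, k, p, s, u}.

{a, c, k, p, s, u}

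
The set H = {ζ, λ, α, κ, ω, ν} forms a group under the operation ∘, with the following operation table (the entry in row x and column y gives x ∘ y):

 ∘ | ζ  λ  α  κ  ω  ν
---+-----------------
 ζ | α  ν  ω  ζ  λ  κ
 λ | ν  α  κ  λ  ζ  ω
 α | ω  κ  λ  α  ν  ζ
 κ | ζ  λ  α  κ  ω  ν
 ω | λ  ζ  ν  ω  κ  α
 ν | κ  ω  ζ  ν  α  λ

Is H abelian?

Yes

Check whether the table is symmetric across its main diagonal.
Every entry (row x, col y) equals the entry (row y, col x), so H is abelian.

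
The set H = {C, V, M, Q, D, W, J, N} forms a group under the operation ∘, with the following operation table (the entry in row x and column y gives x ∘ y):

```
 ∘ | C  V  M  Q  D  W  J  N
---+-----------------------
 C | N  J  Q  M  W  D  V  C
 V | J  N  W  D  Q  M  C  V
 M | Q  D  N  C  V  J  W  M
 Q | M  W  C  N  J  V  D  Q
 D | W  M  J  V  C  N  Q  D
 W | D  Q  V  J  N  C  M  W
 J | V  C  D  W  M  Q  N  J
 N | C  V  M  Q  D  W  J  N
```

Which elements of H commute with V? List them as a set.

Compare row V with column V entry by entry.
J ∘ V = C = V ∘ J, so J commutes with V.
D ∘ V = M but V ∘ D = Q, so D does not.
Collecting the elements that commute with V: C(V) = {C, J, N, V}.

{C, J, N, V}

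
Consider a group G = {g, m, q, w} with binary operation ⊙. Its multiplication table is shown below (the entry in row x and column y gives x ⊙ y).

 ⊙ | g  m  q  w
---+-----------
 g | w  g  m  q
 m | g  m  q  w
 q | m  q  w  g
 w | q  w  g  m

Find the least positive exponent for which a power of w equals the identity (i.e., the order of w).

The identity element is m (its row matches the header).
w^1 = w
w^2 = w ⊙ w = m
The first power of w equal to the identity is w^2, so ord(w) = 2.

2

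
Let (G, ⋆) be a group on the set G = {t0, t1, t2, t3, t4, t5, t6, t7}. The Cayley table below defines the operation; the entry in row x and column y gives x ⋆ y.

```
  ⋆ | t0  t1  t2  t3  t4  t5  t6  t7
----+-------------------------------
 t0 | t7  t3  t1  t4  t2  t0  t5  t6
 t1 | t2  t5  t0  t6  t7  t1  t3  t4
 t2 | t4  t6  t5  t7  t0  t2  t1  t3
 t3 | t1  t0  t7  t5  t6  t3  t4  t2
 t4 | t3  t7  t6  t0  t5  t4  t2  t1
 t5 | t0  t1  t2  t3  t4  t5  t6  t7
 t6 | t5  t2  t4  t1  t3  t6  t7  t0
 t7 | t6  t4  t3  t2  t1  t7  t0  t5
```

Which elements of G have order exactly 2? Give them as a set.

{t1, t2, t3, t4, t7}

Identity is t5. Compute the order of each non-identity element by repeated multiplication:
  t0: t0 → t7 → t6 → t5  (order 4)
  t1: t1 → t5  (order 2)
  t2: t2 → t5  (order 2)
  t3: t3 → t5  (order 2)
  t4: t4 → t5  (order 2)
  t6: t6 → t7 → t0 → t5  (order 4)
  t7: t7 → t5  (order 2)
Elements of order 2: {t1, t2, t3, t4, t7}.
(Structurally, G here is isomorphic to the dihedral group D_4.)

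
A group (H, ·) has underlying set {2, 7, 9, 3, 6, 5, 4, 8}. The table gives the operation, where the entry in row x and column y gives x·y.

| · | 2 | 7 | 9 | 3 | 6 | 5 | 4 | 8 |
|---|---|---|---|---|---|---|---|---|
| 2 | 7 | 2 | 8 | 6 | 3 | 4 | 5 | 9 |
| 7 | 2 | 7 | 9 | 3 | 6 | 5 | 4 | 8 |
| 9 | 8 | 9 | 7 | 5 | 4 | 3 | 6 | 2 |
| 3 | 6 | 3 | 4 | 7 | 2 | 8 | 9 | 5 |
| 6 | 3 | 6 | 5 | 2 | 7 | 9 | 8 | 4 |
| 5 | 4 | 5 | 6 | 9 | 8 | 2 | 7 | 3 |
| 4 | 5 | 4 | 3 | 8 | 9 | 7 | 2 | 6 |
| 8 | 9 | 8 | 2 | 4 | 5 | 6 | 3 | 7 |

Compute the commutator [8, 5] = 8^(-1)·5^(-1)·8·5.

Identity is 7; from the table 8^(-1) = 8 and 5^(-1) = 4.
8·4 = 3
3·8 = 5
5·5 = 2
(Structurally, H here is isomorphic to the dihedral group D_4.)

2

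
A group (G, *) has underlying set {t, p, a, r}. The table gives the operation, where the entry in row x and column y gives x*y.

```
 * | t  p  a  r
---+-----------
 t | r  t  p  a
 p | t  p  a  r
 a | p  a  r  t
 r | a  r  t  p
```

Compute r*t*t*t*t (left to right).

r*t = a
a*t = p
p*t = t
t*t = r

r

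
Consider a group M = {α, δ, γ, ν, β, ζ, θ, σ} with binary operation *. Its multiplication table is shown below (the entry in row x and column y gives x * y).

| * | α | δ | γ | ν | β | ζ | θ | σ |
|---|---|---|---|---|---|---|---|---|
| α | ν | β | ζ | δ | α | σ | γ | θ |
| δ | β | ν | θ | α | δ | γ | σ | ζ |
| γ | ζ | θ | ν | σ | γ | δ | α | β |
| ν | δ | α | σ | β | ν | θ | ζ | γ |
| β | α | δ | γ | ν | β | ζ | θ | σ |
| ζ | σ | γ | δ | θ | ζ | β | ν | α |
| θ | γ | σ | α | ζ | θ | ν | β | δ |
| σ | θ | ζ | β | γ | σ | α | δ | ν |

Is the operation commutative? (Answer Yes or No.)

Check whether the table is symmetric across its main diagonal.
Every entry (row x, col y) equals the entry (row y, col x), so M is abelian.

Yes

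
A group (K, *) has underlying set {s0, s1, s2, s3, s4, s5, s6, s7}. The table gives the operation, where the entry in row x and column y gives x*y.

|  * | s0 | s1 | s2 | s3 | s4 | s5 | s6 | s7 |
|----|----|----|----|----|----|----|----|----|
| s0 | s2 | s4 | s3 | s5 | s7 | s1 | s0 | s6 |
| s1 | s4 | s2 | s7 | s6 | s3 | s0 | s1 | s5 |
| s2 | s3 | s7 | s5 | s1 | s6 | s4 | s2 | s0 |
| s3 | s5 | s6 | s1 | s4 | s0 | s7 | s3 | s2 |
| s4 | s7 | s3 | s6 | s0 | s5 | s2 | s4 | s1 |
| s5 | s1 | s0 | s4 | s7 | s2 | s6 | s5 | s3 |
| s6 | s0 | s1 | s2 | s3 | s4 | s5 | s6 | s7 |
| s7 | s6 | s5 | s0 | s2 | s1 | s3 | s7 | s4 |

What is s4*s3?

s0

Read row s4, column s3: s4*s3 = s0.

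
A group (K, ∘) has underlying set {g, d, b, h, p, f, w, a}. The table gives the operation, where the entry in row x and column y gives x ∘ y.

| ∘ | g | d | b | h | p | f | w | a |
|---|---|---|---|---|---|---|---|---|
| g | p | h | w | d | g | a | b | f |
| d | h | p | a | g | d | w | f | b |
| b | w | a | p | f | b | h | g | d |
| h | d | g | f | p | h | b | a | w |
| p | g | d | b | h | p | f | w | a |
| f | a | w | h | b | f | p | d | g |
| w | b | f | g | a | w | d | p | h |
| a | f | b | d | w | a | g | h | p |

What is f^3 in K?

f^1 = f
f^2 = f ∘ f = p
f^3 = p ∘ f = f
(Structurally, K here is isomorphic to the elementary abelian group (Z_2)^3.)

f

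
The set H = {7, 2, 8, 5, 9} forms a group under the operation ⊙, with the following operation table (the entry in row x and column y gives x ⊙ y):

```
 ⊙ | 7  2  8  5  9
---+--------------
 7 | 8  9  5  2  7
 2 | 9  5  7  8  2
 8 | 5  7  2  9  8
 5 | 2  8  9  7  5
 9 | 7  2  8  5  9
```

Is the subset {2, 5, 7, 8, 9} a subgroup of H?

Yes

{2, 5, 7, 8, 9} contains the identity 9.
Checking products: every product of two elements of {2, 5, 7, 8, 9} (read from the table) lies in {2, 5, 7, 8, 9}, so the set is closed.
In a finite group, a nonempty closed subset is a subgroup. So {2, 5, 7, 8, 9} ≤ H.
(Structurally, H here is isomorphic to the cyclic group Z_5.)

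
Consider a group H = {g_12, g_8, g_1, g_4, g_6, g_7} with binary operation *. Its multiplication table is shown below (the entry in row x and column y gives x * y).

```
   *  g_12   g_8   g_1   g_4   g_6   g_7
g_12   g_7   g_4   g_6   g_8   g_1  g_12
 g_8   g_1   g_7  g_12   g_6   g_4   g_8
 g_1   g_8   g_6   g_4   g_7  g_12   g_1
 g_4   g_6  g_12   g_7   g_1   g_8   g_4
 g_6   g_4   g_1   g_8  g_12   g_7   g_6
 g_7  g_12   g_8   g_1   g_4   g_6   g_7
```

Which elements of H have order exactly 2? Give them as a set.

Identity is g_7. Compute the order of each non-identity element by repeated multiplication:
  g_12: g_12 → g_7  (order 2)
  g_8: g_8 → g_7  (order 2)
  g_1: g_1 → g_4 → g_7  (order 3)
  g_4: g_4 → g_1 → g_7  (order 3)
  g_6: g_6 → g_7  (order 2)
Elements of order 2: {g_12, g_6, g_8}.

{g_12, g_6, g_8}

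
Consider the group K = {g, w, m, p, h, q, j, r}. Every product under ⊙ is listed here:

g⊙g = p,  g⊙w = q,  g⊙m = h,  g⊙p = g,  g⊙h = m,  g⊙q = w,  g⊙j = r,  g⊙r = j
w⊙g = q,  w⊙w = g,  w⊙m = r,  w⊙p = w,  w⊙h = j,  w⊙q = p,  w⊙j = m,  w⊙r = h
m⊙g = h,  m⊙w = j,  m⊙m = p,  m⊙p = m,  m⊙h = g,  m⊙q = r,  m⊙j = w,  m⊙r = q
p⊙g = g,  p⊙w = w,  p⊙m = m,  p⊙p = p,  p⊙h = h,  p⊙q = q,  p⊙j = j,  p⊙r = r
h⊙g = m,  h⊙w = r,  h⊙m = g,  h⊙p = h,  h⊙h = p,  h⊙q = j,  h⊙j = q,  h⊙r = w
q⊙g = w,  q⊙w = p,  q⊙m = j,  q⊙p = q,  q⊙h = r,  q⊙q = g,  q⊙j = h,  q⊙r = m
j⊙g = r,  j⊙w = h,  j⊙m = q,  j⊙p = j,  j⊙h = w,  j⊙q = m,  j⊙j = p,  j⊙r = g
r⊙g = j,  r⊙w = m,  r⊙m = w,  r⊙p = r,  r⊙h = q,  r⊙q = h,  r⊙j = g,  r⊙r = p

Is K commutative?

No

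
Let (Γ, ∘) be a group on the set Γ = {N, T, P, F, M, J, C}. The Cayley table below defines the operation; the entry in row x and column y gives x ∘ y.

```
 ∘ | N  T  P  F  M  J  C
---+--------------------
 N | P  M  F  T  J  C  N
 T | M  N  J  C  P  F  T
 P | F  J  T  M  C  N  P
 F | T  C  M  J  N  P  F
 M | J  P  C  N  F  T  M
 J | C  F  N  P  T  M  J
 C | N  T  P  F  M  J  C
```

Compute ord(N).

7

The identity element is C (its row matches the header).
N^1 = N
N^2 = N ∘ N = P
N^3 = P ∘ N = F
N^4 = F ∘ N = T
N^5 = T ∘ N = M
N^6 = M ∘ N = J
N^7 = J ∘ N = C
The first power of N equal to the identity is N^7, so ord(N) = 7.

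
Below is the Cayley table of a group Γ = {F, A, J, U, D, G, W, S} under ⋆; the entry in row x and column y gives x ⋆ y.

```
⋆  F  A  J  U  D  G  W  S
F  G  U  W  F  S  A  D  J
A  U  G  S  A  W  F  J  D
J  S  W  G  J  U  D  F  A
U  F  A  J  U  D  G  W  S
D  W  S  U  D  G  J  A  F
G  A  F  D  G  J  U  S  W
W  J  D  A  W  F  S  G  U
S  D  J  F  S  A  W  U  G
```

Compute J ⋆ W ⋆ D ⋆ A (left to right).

J

J ⋆ W = F
F ⋆ D = S
S ⋆ A = J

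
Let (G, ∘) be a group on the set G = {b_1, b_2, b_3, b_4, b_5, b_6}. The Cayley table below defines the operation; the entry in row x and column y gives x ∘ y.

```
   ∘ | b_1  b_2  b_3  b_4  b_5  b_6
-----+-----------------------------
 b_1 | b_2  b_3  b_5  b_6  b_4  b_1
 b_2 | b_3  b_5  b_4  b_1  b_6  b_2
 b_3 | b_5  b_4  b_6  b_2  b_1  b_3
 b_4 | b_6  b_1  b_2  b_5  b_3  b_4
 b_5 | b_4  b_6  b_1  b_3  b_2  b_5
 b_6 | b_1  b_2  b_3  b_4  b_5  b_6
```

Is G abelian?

Check whether the table is symmetric across its main diagonal.
Every entry (row x, col y) equals the entry (row y, col x), so G is abelian.

Yes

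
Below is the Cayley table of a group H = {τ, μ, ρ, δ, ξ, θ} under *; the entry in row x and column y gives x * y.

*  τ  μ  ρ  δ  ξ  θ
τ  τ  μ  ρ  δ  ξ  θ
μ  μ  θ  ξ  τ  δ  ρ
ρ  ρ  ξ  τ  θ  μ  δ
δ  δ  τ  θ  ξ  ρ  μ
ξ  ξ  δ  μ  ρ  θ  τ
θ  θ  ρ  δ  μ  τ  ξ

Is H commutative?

Yes

Check whether the table is symmetric across its main diagonal.
Every entry (row x, col y) equals the entry (row y, col x), so H is abelian.
(In fact H ≅ the cyclic group Z_6.)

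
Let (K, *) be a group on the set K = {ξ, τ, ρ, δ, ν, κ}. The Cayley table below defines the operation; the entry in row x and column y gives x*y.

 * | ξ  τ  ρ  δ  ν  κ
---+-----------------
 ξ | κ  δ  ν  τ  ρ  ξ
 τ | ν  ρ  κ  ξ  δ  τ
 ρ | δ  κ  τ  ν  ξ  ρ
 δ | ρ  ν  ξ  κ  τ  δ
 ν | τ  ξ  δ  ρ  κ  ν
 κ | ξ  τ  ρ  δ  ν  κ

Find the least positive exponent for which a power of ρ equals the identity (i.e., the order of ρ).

The identity element is κ (its row matches the header).
ρ^1 = ρ
ρ^2 = ρ*ρ = τ
ρ^3 = τ*ρ = κ
The first power of ρ equal to the identity is ρ^3, so ord(ρ) = 3.
(Structurally, K here is isomorphic to the symmetric group S_3.)

3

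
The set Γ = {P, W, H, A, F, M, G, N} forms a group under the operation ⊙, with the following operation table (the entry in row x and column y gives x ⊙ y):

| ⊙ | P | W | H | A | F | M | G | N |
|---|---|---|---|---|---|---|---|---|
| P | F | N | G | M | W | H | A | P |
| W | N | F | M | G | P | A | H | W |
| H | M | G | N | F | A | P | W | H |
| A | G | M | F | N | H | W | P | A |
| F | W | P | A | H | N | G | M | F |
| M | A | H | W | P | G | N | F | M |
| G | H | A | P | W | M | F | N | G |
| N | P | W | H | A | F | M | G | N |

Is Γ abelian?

No

W ⊙ G = H but G ⊙ W = A.
Since W and G do not commute, Γ is not abelian.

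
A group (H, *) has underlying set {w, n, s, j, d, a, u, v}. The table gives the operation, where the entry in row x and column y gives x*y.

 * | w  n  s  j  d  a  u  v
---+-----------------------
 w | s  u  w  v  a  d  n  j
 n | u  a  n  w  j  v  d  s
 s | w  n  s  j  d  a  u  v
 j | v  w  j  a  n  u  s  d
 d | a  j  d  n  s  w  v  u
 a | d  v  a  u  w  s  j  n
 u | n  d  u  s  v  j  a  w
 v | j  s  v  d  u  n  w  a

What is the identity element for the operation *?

s

The identity e satisfies e*x = x for all x, so its row in the table reproduces the column headers.
Row s reads: w, n, s, j, d, a, u, v — exactly the header order. So s is the identity.
(Structurally, H here is isomorphic to Z_2 x Z_4.)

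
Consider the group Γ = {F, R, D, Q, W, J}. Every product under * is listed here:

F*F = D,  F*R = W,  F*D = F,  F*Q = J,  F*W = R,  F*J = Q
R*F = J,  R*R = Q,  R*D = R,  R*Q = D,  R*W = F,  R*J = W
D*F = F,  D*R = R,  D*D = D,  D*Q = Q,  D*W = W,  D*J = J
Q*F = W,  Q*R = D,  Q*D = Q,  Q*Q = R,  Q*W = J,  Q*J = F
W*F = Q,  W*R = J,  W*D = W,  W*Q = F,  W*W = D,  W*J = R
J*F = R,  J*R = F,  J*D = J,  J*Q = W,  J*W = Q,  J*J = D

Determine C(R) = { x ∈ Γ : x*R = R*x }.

{D, Q, R}

Compare row R with column R entry by entry.
Q*R = D = R*Q, so Q commutes with R.
W*R = J but R*W = F, so W does not.
Collecting the elements that commute with R: C(R) = {D, Q, R}.
(Structurally, Γ here is isomorphic to the symmetric group S_3.)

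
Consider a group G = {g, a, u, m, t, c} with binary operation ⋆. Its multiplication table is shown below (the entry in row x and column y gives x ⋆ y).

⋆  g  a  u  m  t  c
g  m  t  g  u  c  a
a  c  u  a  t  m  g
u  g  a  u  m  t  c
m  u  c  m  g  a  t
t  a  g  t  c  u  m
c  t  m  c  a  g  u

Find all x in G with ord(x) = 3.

Identity is u. Compute the order of each non-identity element by repeated multiplication:
  g: g → m → u  (order 3)
  a: a → u  (order 2)
  m: m → g → u  (order 3)
  t: t → u  (order 2)
  c: c → u  (order 2)
Elements of order 3: {g, m}.
(Structurally, G here is isomorphic to the symmetric group S_3.)

{g, m}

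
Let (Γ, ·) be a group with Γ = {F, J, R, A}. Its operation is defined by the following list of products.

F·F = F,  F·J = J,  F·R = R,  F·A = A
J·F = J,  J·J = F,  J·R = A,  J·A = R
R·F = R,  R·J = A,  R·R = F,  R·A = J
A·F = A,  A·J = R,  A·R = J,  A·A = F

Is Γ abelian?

Yes

Check whether the table is symmetric across its main diagonal.
Every entry (row x, col y) equals the entry (row y, col x), so Γ is abelian.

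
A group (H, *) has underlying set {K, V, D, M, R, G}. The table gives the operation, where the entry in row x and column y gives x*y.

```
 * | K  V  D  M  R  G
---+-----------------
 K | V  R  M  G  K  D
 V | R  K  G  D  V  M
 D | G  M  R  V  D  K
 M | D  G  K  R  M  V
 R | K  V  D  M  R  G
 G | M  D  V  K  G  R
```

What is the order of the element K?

3

The identity element is R (its row matches the header).
K^1 = K
K^2 = K*K = V
K^3 = V*K = R
The first power of K equal to the identity is K^3, so ord(K) = 3.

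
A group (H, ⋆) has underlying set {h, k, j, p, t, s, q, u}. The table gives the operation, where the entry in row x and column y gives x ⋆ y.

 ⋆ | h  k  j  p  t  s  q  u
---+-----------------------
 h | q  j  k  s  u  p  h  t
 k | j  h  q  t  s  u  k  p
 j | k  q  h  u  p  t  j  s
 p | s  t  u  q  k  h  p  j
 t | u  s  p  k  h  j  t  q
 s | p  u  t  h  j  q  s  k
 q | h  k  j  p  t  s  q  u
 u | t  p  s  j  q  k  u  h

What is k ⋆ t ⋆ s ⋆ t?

k ⋆ t = s
s ⋆ s = q
q ⋆ t = t
(Structurally, H here is isomorphic to Z_2 x Z_4.)

t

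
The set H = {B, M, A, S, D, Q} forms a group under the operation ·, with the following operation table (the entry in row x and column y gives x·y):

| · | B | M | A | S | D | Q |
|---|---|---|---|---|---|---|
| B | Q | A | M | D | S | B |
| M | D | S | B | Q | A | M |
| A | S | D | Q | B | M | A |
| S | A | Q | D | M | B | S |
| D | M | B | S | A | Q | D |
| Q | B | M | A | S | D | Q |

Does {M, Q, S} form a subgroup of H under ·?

Yes

{M, Q, S} contains the identity Q.
Checking products: every product of two elements of {M, Q, S} (read from the table) lies in {M, Q, S}, so the set is closed.
In a finite group, a nonempty closed subset is a subgroup. So {M, Q, S} ≤ H.
(Structurally, H here is isomorphic to the symmetric group S_3.)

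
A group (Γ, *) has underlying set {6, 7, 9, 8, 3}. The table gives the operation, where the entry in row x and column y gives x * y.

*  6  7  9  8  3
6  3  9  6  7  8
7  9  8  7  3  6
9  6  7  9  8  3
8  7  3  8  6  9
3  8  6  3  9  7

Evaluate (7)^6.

7

7^1 = 7
7^2 = 7 * 7 = 8
7^3 = 8 * 7 = 3
7^4 = 3 * 7 = 6
7^5 = 6 * 7 = 9
7^6 = 9 * 7 = 7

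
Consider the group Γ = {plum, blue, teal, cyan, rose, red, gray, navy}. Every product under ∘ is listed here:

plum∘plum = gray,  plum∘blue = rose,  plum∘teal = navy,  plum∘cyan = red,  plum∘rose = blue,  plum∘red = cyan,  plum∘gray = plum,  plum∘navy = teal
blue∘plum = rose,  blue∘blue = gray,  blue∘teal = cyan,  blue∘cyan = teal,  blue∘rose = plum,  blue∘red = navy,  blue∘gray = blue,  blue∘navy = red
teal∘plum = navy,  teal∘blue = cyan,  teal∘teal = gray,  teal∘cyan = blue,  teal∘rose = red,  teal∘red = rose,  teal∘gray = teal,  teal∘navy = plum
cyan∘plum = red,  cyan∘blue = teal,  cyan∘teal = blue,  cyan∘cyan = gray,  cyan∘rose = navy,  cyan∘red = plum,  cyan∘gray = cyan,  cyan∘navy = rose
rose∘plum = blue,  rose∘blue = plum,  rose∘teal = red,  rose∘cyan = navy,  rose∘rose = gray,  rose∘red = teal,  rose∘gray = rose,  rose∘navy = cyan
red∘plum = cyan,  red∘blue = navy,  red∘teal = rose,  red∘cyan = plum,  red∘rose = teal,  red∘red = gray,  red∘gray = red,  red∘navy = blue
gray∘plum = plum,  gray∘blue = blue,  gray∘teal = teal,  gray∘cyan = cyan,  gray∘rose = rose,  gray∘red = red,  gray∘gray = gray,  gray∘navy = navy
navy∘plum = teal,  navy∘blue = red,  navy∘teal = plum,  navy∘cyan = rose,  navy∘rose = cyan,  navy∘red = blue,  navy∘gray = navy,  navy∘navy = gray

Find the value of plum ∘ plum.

gray

Read row plum, column plum: plum ∘ plum = gray.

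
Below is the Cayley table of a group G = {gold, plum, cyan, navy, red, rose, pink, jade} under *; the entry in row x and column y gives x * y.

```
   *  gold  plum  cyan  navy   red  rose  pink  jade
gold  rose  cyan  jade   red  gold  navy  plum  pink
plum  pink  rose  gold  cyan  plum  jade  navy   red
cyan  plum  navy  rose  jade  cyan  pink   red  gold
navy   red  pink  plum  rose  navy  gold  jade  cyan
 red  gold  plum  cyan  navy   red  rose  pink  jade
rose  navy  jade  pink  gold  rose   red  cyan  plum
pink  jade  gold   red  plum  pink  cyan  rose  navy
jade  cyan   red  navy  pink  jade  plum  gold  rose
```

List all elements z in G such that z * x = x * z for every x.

{red, rose}

An element z is central iff its row equals its column in the table.
For navy: navy * plum = pink ≠ cyan = plum * navy, so navy ∉ Z.
Checking each element this way leaves Z(G) = {red, rose}.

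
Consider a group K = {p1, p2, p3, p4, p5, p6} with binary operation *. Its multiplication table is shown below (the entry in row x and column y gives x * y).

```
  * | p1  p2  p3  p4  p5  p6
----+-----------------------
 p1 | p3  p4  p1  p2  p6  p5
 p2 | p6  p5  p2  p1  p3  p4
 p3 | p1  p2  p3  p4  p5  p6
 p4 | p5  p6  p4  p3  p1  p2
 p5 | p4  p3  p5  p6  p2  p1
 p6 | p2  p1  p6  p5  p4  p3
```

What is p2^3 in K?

p3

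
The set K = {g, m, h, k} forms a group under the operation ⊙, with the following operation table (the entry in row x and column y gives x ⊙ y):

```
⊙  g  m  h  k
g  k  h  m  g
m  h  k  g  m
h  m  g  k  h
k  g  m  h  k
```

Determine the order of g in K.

2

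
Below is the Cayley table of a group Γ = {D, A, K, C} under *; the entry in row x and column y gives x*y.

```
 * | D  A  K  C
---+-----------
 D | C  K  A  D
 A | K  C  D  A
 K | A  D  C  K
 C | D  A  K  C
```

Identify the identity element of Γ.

The identity e satisfies e*x = x for all x, so its row in the table reproduces the column headers.
Row C reads: D, A, K, C — exactly the header order. So C is the identity.
(Structurally, Γ here is isomorphic to the Klein four-group V_4.)

C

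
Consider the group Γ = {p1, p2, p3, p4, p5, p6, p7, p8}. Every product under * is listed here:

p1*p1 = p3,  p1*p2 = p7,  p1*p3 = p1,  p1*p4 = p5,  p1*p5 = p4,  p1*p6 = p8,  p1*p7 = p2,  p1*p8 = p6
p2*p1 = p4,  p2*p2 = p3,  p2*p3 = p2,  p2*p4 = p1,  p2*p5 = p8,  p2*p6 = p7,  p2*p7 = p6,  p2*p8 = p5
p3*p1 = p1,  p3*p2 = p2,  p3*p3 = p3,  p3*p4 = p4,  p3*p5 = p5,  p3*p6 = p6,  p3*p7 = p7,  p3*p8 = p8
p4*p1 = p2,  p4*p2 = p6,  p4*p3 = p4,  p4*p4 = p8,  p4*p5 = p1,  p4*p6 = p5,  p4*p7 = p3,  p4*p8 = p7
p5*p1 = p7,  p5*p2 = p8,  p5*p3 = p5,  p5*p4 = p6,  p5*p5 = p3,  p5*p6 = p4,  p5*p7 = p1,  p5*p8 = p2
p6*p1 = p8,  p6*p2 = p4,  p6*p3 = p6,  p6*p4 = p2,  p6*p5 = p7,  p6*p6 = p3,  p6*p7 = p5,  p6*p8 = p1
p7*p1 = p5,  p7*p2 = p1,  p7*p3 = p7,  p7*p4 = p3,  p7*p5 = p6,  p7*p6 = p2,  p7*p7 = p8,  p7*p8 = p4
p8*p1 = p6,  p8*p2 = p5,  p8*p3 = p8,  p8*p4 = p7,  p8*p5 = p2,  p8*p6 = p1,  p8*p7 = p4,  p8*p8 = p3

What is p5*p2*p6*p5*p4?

p8

p5*p2 = p8
p8*p6 = p1
p1*p5 = p4
p4*p4 = p8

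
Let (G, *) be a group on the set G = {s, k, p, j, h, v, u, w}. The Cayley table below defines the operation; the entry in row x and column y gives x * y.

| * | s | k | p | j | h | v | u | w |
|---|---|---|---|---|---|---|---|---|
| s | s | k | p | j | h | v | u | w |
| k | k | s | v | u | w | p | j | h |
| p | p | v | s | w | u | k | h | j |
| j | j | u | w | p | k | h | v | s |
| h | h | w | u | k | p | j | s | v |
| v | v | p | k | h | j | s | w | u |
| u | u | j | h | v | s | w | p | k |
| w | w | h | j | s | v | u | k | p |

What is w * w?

Read row w, column w: w * w = p.

p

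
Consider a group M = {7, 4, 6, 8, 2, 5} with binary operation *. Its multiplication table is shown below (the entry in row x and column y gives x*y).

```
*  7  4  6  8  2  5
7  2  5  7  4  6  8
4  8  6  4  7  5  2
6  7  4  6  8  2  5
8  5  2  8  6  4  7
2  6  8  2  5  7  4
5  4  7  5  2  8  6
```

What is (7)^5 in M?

2

7^1 = 7
7^2 = 7*7 = 2
7^3 = 2*7 = 6
7^4 = 6*7 = 7
7^5 = 7*7 = 2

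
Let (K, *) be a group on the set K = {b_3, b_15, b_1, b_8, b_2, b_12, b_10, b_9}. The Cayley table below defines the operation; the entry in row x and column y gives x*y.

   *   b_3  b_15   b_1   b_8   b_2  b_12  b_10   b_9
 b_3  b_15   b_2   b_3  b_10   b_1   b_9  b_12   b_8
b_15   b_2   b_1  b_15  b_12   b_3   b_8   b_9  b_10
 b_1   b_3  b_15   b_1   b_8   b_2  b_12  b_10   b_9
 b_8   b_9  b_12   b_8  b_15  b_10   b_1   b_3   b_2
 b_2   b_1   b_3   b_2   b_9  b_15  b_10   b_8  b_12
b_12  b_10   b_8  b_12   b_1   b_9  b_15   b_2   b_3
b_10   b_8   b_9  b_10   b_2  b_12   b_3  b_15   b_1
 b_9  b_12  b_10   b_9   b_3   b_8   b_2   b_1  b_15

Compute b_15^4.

b_1

b_15^1 = b_15
b_15^2 = b_15*b_15 = b_1
b_15^3 = b_1*b_15 = b_15
b_15^4 = b_15*b_15 = b_1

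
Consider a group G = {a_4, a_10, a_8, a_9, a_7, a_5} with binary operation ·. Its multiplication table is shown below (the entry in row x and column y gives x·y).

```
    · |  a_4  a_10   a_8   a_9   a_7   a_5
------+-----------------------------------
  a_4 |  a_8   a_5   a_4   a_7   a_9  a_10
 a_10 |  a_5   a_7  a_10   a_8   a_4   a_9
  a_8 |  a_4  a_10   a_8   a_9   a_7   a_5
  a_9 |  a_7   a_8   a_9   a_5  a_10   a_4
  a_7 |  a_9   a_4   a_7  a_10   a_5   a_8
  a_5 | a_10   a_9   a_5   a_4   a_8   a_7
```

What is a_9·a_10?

a_8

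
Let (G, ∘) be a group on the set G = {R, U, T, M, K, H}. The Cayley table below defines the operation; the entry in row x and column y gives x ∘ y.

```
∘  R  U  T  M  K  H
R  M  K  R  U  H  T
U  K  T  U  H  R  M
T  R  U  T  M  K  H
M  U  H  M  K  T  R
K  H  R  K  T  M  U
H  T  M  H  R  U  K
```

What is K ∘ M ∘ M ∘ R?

K ∘ M = T
T ∘ M = M
M ∘ R = U

U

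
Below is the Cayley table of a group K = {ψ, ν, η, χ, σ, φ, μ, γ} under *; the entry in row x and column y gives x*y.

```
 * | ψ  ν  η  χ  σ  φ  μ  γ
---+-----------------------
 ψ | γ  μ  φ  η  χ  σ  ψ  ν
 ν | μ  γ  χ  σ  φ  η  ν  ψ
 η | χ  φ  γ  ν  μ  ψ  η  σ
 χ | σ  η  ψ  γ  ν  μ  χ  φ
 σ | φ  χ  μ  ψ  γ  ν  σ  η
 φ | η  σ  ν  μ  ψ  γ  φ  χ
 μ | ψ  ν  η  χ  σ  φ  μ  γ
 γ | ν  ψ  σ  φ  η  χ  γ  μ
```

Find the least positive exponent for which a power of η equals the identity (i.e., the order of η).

The identity element is μ (its row matches the header).
η^1 = η
η^2 = η*η = γ
η^3 = γ*η = σ
η^4 = σ*η = μ
The first power of η equal to the identity is η^4, so ord(η) = 4.

4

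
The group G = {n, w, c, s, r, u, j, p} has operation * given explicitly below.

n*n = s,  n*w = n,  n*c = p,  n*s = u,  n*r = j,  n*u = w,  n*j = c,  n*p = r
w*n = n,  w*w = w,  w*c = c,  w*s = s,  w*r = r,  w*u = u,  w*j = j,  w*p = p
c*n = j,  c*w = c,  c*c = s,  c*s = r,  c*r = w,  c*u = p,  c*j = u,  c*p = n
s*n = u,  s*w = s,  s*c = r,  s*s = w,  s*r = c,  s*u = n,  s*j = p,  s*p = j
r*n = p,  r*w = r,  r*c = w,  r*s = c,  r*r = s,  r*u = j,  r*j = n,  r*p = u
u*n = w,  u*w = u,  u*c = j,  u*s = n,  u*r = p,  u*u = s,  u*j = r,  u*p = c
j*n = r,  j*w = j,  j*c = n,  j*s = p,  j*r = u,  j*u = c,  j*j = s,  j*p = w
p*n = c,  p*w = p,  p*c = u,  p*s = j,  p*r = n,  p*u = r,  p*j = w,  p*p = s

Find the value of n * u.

w

Read row n, column u: n * u = w.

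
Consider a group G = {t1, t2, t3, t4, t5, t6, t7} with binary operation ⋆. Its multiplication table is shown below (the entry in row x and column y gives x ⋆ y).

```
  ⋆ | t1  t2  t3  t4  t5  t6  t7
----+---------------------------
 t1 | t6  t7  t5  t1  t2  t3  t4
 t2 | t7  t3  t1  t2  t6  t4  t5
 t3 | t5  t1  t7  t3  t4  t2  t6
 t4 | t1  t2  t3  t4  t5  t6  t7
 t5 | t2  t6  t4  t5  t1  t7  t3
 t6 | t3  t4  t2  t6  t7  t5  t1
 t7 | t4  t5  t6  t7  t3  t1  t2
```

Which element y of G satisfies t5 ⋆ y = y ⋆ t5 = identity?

First locate the identity: row t4 matches the header, so t4 is the identity.
Scan row t5 for t4: t5 ⋆ t3 = t4. Hence t5^(-1) = t3.

t3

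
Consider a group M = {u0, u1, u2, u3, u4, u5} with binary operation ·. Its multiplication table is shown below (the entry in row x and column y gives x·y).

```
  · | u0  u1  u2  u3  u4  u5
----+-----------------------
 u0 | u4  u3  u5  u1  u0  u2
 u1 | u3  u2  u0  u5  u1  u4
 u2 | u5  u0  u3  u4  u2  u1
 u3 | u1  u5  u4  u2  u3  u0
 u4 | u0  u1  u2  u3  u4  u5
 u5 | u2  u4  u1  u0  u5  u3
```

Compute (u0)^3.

u0^1 = u0
u0^2 = u0·u0 = u4
u0^3 = u4·u0 = u0

u0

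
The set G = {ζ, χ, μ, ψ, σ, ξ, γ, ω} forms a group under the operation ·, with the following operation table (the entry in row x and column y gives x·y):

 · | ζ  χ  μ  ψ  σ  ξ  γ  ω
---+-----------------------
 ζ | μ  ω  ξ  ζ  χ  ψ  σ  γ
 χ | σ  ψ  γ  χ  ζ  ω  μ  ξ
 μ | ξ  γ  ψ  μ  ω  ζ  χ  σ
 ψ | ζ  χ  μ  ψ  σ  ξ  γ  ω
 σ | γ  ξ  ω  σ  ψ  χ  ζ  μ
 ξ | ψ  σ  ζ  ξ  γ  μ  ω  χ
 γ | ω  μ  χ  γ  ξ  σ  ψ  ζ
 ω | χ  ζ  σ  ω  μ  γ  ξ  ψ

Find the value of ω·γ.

Read row ω, column γ: ω·γ = ξ.

ξ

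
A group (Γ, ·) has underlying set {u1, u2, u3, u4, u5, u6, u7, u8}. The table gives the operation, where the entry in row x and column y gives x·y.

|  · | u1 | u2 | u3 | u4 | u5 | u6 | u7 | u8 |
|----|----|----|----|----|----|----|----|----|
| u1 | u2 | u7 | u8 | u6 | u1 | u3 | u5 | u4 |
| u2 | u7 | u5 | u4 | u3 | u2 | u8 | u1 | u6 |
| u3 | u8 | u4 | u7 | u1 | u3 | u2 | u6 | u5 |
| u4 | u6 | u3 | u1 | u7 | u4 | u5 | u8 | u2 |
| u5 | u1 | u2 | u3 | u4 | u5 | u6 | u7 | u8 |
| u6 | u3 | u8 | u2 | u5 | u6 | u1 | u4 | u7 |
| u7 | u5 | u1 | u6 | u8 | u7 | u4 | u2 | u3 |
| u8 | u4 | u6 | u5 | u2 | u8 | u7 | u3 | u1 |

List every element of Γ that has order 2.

{u2}

Identity is u5. Compute the order of each non-identity element by repeated multiplication:
  u1: u1 → u2 → u7 → u5  (order 4)
  u2: u2 → u5  (order 2)
  u3: u3 → u7 → u6 → u2 → u4 → u1 → u8 → u5  (order 8)
  u4: u4 → u7 → u8 → u2 → u3 → u1 → u6 → u5  (order 8)
  u6: u6 → u1 → u3 → u2 → u8 → u7 → u4 → u5  (order 8)
  u7: u7 → u2 → u1 → u5  (order 4)
  u8: u8 → u1 → u4 → u2 → u6 → u7 → u3 → u5  (order 8)
Elements of order 2: {u2}.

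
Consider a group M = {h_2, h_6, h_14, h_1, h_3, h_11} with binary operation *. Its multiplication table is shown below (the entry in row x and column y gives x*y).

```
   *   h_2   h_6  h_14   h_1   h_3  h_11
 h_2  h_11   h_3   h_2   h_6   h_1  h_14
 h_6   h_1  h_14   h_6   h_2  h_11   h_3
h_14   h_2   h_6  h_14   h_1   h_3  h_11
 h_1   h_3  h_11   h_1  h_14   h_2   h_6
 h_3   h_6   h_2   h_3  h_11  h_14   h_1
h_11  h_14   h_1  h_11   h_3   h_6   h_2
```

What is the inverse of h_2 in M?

h_11

First locate the identity: row h_14 matches the header, so h_14 is the identity.
Scan row h_2 for h_14: h_2*h_11 = h_14. Hence h_2^(-1) = h_11.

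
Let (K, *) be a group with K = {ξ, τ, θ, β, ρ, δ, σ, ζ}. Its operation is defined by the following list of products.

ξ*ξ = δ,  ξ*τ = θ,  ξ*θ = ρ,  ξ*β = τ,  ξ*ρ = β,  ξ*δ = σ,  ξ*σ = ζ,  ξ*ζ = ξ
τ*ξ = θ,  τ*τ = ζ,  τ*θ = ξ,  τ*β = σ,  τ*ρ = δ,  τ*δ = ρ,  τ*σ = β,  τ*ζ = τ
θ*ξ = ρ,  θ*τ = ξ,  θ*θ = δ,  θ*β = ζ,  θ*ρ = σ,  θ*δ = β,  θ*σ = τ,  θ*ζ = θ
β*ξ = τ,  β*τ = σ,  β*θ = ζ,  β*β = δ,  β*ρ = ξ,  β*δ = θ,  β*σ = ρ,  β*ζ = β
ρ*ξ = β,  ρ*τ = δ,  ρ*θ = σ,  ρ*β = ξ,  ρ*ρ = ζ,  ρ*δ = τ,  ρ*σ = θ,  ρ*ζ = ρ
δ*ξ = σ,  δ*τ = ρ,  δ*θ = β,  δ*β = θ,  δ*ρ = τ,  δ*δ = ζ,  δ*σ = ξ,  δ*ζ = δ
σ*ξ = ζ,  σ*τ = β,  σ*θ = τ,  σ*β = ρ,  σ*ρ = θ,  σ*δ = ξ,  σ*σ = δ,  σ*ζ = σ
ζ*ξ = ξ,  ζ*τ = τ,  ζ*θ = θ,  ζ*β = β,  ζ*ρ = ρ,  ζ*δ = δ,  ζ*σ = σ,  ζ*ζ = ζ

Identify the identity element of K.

The identity e satisfies e * x = x for all x, so its row in the table reproduces the column headers.
Row ζ reads: ξ, τ, θ, β, ρ, δ, σ, ζ — exactly the header order. So ζ is the identity.

ζ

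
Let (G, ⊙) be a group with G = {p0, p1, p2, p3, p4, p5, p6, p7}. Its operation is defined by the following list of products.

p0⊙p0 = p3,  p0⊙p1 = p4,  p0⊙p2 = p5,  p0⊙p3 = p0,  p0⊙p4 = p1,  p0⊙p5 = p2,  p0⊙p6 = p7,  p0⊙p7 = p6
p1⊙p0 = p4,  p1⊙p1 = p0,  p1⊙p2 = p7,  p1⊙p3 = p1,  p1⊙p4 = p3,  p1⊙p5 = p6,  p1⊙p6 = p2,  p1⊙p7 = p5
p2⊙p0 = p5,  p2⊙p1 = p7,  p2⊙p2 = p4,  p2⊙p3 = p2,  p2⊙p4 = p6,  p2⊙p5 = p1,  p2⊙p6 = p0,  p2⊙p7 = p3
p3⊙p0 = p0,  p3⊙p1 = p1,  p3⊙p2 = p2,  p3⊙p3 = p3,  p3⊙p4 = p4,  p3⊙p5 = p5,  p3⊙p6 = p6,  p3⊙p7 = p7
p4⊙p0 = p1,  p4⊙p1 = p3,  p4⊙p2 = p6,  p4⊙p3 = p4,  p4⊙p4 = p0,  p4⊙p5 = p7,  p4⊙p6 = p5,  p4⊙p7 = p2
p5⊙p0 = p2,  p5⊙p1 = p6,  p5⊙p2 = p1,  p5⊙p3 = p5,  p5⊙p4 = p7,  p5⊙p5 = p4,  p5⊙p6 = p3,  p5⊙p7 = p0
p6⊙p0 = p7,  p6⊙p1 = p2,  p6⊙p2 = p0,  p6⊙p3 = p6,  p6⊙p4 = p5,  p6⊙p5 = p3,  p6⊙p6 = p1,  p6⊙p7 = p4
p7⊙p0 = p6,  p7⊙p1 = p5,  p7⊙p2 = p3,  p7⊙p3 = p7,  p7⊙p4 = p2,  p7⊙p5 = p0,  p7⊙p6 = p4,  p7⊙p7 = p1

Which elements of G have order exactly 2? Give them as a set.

{p0}

Identity is p3. Compute the order of each non-identity element by repeated multiplication:
  p0: p0 → p3  (order 2)
  p1: p1 → p0 → p4 → p3  (order 4)
  p2: p2 → p4 → p6 → p0 → p5 → p1 → p7 → p3  (order 8)
  p4: p4 → p0 → p1 → p3  (order 4)
  p5: p5 → p4 → p7 → p0 → p2 → p1 → p6 → p3  (order 8)
  p6: p6 → p1 → p2 → p0 → p7 → p4 → p5 → p3  (order 8)
  p7: p7 → p1 → p5 → p0 → p6 → p4 → p2 → p3  (order 8)
Elements of order 2: {p0}.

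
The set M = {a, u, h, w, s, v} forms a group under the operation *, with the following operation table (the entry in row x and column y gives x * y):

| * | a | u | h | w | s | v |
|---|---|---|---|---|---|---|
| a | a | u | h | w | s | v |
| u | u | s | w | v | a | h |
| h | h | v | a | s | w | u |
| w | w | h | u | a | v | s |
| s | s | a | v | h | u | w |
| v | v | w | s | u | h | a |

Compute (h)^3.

h

h^1 = h
h^2 = h * h = a
h^3 = a * h = h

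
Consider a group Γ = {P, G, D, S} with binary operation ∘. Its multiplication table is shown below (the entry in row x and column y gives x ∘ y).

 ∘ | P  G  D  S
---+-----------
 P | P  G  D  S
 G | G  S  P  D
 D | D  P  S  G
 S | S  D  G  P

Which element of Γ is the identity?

P

The identity e satisfies e ∘ x = x for all x, so its row in the table reproduces the column headers.
Row P reads: P, G, D, S — exactly the header order. So P is the identity.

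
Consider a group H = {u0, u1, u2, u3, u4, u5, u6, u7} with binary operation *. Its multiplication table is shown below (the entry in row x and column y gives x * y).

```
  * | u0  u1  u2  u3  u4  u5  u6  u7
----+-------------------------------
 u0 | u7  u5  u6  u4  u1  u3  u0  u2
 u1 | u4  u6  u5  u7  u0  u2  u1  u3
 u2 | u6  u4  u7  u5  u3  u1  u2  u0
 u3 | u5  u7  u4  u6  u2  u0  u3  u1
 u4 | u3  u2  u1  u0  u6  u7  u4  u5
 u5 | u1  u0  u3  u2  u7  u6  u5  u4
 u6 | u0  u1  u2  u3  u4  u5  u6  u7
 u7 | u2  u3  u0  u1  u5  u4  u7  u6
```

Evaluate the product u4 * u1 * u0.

u4 * u1 = u2
u2 * u0 = u6

u6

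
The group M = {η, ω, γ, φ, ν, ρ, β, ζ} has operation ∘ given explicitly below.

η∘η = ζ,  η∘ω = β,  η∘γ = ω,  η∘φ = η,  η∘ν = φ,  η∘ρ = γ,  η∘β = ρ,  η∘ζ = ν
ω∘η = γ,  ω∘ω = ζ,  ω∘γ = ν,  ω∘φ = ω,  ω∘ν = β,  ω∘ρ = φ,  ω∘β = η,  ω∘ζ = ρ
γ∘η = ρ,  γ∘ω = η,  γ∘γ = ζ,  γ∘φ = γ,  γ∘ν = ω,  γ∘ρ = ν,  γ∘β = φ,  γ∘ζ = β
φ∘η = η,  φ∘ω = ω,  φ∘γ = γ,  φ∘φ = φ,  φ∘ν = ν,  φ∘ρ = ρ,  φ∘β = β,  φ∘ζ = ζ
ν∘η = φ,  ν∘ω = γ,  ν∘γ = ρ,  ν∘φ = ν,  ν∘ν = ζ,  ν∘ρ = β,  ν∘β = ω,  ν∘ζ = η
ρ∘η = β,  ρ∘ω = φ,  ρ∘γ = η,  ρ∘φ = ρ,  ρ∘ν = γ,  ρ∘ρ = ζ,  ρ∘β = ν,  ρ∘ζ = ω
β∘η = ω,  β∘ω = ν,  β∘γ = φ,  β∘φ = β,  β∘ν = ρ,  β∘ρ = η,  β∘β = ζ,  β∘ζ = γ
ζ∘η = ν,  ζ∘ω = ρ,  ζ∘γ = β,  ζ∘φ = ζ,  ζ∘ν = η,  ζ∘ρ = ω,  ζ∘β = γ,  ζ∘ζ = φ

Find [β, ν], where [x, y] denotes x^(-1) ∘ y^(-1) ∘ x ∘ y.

Identity is φ; from the table β^(-1) = γ and ν^(-1) = η.
γ ∘ η = ρ
ρ ∘ β = ν
ν ∘ ν = ζ
(Structurally, M here is isomorphic to the quaternion group Q_8.)

ζ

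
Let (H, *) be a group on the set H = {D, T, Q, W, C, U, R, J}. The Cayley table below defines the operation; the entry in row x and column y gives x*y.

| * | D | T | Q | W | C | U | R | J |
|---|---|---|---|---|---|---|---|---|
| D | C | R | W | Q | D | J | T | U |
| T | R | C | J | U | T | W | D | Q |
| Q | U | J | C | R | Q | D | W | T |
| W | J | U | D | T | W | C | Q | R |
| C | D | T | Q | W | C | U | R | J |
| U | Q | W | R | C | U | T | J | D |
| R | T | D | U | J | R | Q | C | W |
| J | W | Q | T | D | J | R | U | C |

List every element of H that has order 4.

{U, W}

Identity is C. Compute the order of each non-identity element by repeated multiplication:
  D: D → C  (order 2)
  T: T → C  (order 2)
  Q: Q → C  (order 2)
  W: W → T → U → C  (order 4)
  U: U → T → W → C  (order 4)
  R: R → C  (order 2)
  J: J → C  (order 2)
Elements of order 4: {U, W}.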